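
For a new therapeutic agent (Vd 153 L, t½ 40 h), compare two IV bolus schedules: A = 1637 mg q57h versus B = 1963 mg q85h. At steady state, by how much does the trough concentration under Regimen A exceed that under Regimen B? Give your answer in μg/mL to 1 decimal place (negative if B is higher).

2.5 μg/mL

Regimen A: f = (1/2)^(57/40) ≈ 0.3724; Cmin,ss = (1637/153)·f/(1−f) ≈ 6.349 μg/mL.
Regimen B: f = (1/2)^(85/40) ≈ 0.2293; Cmin,ss = (1963/153)·f/(1−f) ≈ 3.817 μg/mL.
Difference ≈ 6.349 − 3.817 ≈ 2.532 μg/mL.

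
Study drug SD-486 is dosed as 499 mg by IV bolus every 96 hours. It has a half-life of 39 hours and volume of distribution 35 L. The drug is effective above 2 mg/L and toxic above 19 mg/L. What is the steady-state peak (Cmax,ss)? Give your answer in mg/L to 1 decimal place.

17.4 mg/L

k = ln2/t½ = ln2/39 ≈ 0.017773 h⁻¹; fraction remaining f = e^(−kτ) = e^(−0.017773×96) ≈ 0.1816.
At steady state, accumulation factor R = 1/(1 − e^(−kτ)) ≈ 1.2219.
Single-dose peak C₀ = D/Vd = 499/35 ≈ 14.257 mg/L.
Cmax,ss = C₀/(1 − f) ≈ 14.257/0.8184 ≈ 17.421 mg/L.
Peak 17.4 mg/L vs MTC 19 mg/L: below toxic threshold.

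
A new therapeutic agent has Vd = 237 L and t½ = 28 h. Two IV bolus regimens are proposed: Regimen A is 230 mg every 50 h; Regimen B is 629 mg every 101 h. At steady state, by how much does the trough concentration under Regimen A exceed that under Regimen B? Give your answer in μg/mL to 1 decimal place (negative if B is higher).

0.2 μg/mL

Regimen A: f = (1/2)^(50/28) ≈ 0.2900; Cmin,ss = (230/237)·f/(1−f) ≈ 0.396 μg/mL.
Regimen B: f = (1/2)^(101/28) ≈ 0.0821; Cmin,ss = (629/237)·f/(1−f) ≈ 0.237 μg/mL.
Difference ≈ 0.396 − 0.237 ≈ 0.159 μg/mL.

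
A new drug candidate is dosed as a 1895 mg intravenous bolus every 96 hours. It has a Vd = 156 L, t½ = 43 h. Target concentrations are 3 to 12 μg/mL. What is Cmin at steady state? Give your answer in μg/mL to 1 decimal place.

3.3 μg/mL

k = ln2/t½ = ln2/43 ≈ 0.016120 h⁻¹; fraction remaining f = e^(−kτ) = e^(−0.016120×96) ≈ 0.2128.
At steady state, accumulation factor R = 1/(1 − e^(−kτ)) ≈ 1.2703.
Single-dose peak C₀ = D/Vd = 1895/156 ≈ 12.147 μg/mL.
Cmax,ss = C₀/(1 − f) ≈ 12.147/0.7872 ≈ 15.431 μg/mL.
One interval later, Cmin,ss = Cmax,ss·e^(−kτ) ≈ 15.431 × 0.2128 ≈ 3.284 μg/mL.
Trough 3.3 μg/mL vs MEC 3 μg/mL: adequate.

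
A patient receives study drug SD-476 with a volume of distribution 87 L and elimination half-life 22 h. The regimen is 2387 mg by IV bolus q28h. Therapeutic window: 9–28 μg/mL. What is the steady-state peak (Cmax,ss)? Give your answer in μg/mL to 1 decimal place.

46.8 μg/mL

τ/t½ = 28/22 ≈ 1.2727, so fraction remaining f = (1/2)^(28/22) ≈ 0.4139.
At steady state, accumulation factor R = 1/(1 − e^(−kτ)) ≈ 1.7062.
Single-dose peak C₀ = D/Vd = 2387/87 ≈ 27.437 μg/mL.
Steady-state peak Cmax,ss = C₀·R ≈ 27.437 × 1.7062 ≈ 46.813 μg/mL.
Peak 46.8 μg/mL vs MTC 28 μg/mL: exceeds toxic threshold.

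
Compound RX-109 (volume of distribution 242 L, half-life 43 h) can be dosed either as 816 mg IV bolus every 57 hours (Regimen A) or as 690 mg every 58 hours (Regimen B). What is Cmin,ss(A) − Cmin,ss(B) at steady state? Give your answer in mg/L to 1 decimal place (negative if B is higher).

Regimen A: f = (1/2)^(57/43) ≈ 0.3990; Cmin,ss = (816/242)·f/(1−f) ≈ 2.239 mg/L.
Regimen B: f = (1/2)^(58/43) ≈ 0.3926; Cmin,ss = (690/242)·f/(1−f) ≈ 1.843 mg/L.
Difference ≈ 2.239 − 1.843 ≈ 0.396 mg/L.

0.4 mg/L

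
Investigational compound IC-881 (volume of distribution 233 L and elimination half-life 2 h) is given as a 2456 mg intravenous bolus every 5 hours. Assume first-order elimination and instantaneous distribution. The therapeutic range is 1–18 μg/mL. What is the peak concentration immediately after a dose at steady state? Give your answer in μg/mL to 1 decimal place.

12.8 μg/mL

τ/t½ = 5/2 ≈ 2.5, so fraction remaining f = (1/2)^(5/2) ≈ 0.1768.
Accumulation ratio R = 1/(1 − f) ≈ 1/0.8232 ≈ 1.2148.
Each bolus raises the concentration by D/Vd = 2456/233 ≈ 10.541 μg/mL.
Cmax,ss = C₀/(1 − f) ≈ 10.541/0.8232 ≈ 12.805 μg/mL.
Peak 12.8 μg/mL vs MTC 18 μg/mL: below toxic threshold.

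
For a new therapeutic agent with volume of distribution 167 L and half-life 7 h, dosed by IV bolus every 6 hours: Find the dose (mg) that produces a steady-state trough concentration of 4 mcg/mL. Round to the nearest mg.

542 mg

τ/t½ = 6/7 ≈ 0.85714, so f = (1/2)^(6/7) ≈ 0.552045.
Cmin,ss = (D/Vd)·f/(1−f), so D = Cmin,ss·Vd·(1−f)/f.
D = 4 × 167 × (1−f)/f ≈ 4 × 167 × 0.81145 ≈ 542.05 mg.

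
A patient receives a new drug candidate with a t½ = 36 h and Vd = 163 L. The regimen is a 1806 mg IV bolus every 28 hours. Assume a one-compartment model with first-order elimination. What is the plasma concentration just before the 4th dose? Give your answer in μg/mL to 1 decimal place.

12.4 μg/mL

f = (1/2)^(τ/t½) = (1/2)^(28/36) ≈ 0.5833.
C₀ = D/Vd = 1806/163 ≈ 11.080 μg/mL.
Before the 4th dose, 3 doses have been given. Superposition: Cmin = C₀·(f + f² + … + f^3).
≈ 11.080 × (0.5833 + 0.3402 + 0.1985) ≈ 11.080 × 1.1220 ≈ 12.432 μg/mL.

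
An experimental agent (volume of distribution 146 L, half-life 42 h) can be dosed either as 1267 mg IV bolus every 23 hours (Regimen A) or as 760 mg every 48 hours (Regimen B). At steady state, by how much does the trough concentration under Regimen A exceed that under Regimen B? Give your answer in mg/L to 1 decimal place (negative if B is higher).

14.5 mg/L

Regimen A: f = (1/2)^(23/42) ≈ 0.6841; Cmin,ss = (1267/146)·f/(1−f) ≈ 18.793 mg/L.
Regimen B: f = (1/2)^(48/42) ≈ 0.4529; Cmin,ss = (760/146)·f/(1−f) ≈ 4.309 mg/L.
Difference ≈ 18.793 − 4.309 ≈ 14.484 mg/L.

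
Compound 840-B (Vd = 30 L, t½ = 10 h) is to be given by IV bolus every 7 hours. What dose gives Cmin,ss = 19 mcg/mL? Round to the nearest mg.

τ/t½ = 7/10 ≈ 0.7, so f = (1/2)^(7/10) ≈ 0.615572.
Cmin,ss = (D/Vd)·f/(1−f), so D = Cmin,ss·Vd·(1−f)/f.
D = 19 × 30 × (1−f)/f ≈ 19 × 30 × 0.62451 ≈ 355.97 mg.

356 mg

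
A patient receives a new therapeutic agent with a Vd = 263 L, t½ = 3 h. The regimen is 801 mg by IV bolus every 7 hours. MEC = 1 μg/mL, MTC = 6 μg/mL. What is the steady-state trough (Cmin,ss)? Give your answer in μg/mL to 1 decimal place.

0.8 μg/mL

Over one 7-h interval, 7/3 ≈ 2.3333 half-lives elapse, leaving f ≈ 0.1984 of each dose.
At steady state, accumulation factor R = 1/(1 − e^(−kτ)) ≈ 1.2475.
Each bolus raises the concentration by D/Vd = 801/263 ≈ 3.046 μg/mL.
Steady-state peak Cmax,ss = C₀·R ≈ 3.046 × 1.2475 ≈ 3.800 μg/mL.
Steady-state trough Cmin,ss = Cmax,ss·f ≈ 3.800 × 0.1984 ≈ 0.754 μg/mL.
Trough 0.8 μg/mL vs MEC 1 μg/mL: subtherapeutic.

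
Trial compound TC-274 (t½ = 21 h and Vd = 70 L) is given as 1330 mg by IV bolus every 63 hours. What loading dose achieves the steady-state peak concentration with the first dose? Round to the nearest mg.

1520 mg

f = (1/2)^(63/21) ≈ 0.125000; accumulation ratio R = 1/(1−f) ≈ 1.14286.
Loading dose to hit Cmax,ss on first dose: D_load = D_maint·R ≈ 1330 × 1.14286 ≈ 1520.00 mg.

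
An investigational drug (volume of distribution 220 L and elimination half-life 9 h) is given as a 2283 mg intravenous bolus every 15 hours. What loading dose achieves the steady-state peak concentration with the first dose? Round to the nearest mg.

f = (1/2)^(15/9) ≈ 0.314980; accumulation ratio R = 1/(1−f) ≈ 1.45981.
Loading dose to hit Cmax,ss on first dose: D_load = D_maint·R ≈ 2283 × 1.45981 ≈ 3332.75 mg.

3333 mg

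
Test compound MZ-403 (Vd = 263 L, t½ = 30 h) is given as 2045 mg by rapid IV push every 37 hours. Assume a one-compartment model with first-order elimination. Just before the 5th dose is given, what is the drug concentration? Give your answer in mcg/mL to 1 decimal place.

5.6 mcg/mL

f = (1/2)^(τ/t½) = (1/2)^(37/30) ≈ 0.4253.
C₀ = D/Vd = 2045/263 ≈ 7.776 mcg/mL.
Before the 5th dose, 4 doses have been given. Superposition: Cmin = C₀·(f + f² + … + f^4).
≈ 7.776 × (0.4253 + 0.1809 + 0.0769 + 0.0327) ≈ 7.776 × 0.7158 ≈ 5.566 mcg/mL.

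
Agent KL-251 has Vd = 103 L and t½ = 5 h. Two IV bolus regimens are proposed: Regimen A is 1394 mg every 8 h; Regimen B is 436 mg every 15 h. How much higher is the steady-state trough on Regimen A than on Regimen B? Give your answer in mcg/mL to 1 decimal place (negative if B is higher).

6.1 mcg/mL

Regimen A: f = (1/2)^(8/5) ≈ 0.3299; Cmin,ss = (1394/103)·f/(1−f) ≈ 6.663 mcg/mL.
Regimen B: f = (1/2)^(15/5) ≈ 0.1250; Cmin,ss = (436/103)·f/(1−f) ≈ 0.605 mcg/mL.
Difference ≈ 6.663 − 0.605 ≈ 6.058 mcg/mL.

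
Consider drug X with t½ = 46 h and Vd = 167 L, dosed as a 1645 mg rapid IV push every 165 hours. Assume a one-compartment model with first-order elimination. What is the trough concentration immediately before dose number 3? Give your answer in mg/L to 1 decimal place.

f = (1/2)^(τ/t½) = (1/2)^(165/46) ≈ 0.0832.
C₀ = D/Vd = 1645/167 ≈ 9.850 mg/L.
Before the 3rd dose, 2 doses have been given. Superposition: Cmin = C₀·(f + f²).
≈ 9.850 × (0.0832 + 0.0069) ≈ 9.850 × 0.0901 ≈ 0.887 mg/L.

0.9 mg/L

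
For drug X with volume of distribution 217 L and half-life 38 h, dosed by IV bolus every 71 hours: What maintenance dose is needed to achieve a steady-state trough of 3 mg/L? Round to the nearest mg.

τ/t½ = 71/38 ≈ 1.8684, so f = (1/2)^(71/38) ≈ 0.273873.
Cmin,ss = (D/Vd)·f/(1−f), so D = Cmin,ss·Vd·(1−f)/f.
D = 3 × 217 × (1−f)/f ≈ 3 × 217 × 2.65133 ≈ 1726.02 mg.

1726 mg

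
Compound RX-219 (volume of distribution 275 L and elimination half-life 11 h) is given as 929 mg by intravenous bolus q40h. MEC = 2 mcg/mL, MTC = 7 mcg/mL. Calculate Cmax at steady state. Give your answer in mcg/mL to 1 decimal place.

k = ln2/t½ = ln2/11 ≈ 0.063013 h⁻¹; fraction remaining f = e^(−kτ) = e^(−0.063013×40) ≈ 0.0804.
Accumulation ratio R = 1/(1 − f) ≈ 1/0.9196 ≈ 1.0874.
Single-dose peak C₀ = D/Vd = 929/275 ≈ 3.378 mcg/mL.
Steady-state peak Cmax,ss = C₀·R ≈ 3.378 × 1.0874 ≈ 3.673 mcg/mL.
Peak 3.7 mcg/mL vs MTC 7 mcg/mL: below toxic threshold.

3.7 mcg/mL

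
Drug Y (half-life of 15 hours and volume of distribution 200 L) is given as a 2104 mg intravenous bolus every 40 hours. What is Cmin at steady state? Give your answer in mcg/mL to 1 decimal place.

Over one 40-h interval, 40/15 ≈ 2.6667 half-lives elapse, leaving f ≈ 0.1575 of each dose.
Accumulation ratio R = 1/(1 − f) ≈ 1/0.8425 ≈ 1.1869.
Each bolus raises the concentration by D/Vd = 2104/200 ≈ 10.520 mcg/mL.
Steady-state peak Cmax,ss = C₀·R ≈ 10.520 × 1.1869 ≈ 12.486 mcg/mL.
Steady-state trough Cmin,ss = Cmax,ss·f ≈ 12.486 × 0.1575 ≈ 1.967 mcg/mL.

2.0 mcg/mL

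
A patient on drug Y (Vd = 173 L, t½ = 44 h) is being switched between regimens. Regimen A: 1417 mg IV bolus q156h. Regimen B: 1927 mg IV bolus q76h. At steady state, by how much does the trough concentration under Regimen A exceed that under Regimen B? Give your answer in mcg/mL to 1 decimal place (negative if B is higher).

Regimen A: f = (1/2)^(156/44) ≈ 0.0856; Cmin,ss = (1417/173)·f/(1−f) ≈ 0.767 mcg/mL.
Regimen B: f = (1/2)^(76/44) ≈ 0.3020; Cmin,ss = (1927/173)·f/(1−f) ≈ 4.819 mcg/mL.
Difference ≈ 0.767 − 4.819 ≈ -4.052 mcg/mL.

-4.1 mcg/mL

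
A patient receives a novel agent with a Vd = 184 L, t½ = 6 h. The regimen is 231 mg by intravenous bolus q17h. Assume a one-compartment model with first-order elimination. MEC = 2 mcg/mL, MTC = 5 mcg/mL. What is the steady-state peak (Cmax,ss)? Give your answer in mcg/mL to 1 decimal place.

τ/t½ = 17/6 ≈ 2.8333, so fraction remaining f = (1/2)^(17/6) ≈ 0.1403.
Accumulation ratio R = 1/(1 − f) ≈ 1/0.8597 ≈ 1.1632.
Single-dose peak C₀ = D/Vd = 231/184 ≈ 1.255 mcg/mL.
Steady-state peak Cmax,ss = C₀·R ≈ 1.255 × 1.1632 ≈ 1.460 mcg/mL.
Peak 1.5 mcg/mL vs MTC 5 mcg/mL: below toxic threshold.

1.5 mcg/mL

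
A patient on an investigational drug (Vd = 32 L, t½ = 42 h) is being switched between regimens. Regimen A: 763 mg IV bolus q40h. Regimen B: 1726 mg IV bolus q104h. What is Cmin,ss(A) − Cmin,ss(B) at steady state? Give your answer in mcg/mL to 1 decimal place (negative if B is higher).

13.7 mcg/mL

Regimen A: f = (1/2)^(40/42) ≈ 0.5168; Cmin,ss = (763/32)·f/(1−f) ≈ 25.502 mcg/mL.
Regimen B: f = (1/2)^(104/42) ≈ 0.1797; Cmin,ss = (1726/32)·f/(1−f) ≈ 11.816 mcg/mL.
Difference ≈ 25.502 − 11.816 ≈ 13.686 mcg/mL.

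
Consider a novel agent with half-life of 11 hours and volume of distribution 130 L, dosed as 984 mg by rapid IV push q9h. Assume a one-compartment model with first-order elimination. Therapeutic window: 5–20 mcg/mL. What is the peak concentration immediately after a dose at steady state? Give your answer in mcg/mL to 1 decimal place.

17.5 mcg/mL

k = ln2/t½ = ln2/11 ≈ 0.063013 h⁻¹; fraction remaining f = e^(−kτ) = e^(−0.063013×9) ≈ 0.5672.
At steady state, accumulation factor R = 1/(1 − e^(−kτ)) ≈ 2.3105.
Single-dose peak C₀ = D/Vd = 984/130 ≈ 7.569 mcg/mL.
Steady-state peak Cmax,ss = C₀·R ≈ 7.569 × 2.3105 ≈ 17.488 mcg/mL.
Peak 17.5 mcg/mL vs MTC 20 mcg/mL: below toxic threshold.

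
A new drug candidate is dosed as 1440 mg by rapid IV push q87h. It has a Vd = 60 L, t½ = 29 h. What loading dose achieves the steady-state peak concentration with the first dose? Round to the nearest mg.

f = (1/2)^(87/29) ≈ 0.125000; accumulation ratio R = 1/(1−f) ≈ 1.14286.
Loading dose to hit Cmax,ss on first dose: D_load = D_maint·R ≈ 1440 × 1.14286 ≈ 1645.72 mg.

1646 mg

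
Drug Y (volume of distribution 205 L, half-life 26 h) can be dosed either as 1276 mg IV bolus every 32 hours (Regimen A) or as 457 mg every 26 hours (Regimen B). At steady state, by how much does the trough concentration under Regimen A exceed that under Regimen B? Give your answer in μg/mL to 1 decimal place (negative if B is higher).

Regimen A: f = (1/2)^(32/26) ≈ 0.4261; Cmin,ss = (1276/205)·f/(1−f) ≈ 4.621 μg/mL.
Regimen B: f = (1/2)^(26/26) ≈ 0.5000; Cmin,ss = (457/205)·f/(1−f) ≈ 2.229 μg/mL.
Difference ≈ 4.621 − 2.229 ≈ 2.392 μg/mL.

2.4 μg/mL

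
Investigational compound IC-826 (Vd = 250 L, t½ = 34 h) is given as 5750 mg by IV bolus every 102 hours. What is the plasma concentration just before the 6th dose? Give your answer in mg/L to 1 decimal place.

f = (1/2)^(τ/t½) = (1/2)^(102/34) ≈ 0.1250.
C₀ = D/Vd = 5750/250 ≈ 23.000 mg/L.
Before the 6th dose, 5 doses have been given. Superposition: Cmin = C₀·(f + f² + … + f^5).
≈ 23.000 × (0.1250 + 0.0156 + 0.0020 + 0.0002 + 0.0000) ≈ 23.000 × 0.1428 ≈ 3.284 mg/L.

3.3 mg/L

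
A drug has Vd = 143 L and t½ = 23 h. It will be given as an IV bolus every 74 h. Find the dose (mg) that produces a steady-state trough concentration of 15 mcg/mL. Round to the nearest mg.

17806 mg

τ/t½ = 74/23 ≈ 3.2174, so f = (1/2)^(74/23) ≈ 0.107515.
Cmin,ss = (D/Vd)·f/(1−f), so D = Cmin,ss·Vd·(1−f)/f.
D = 15 × 143 × (1−f)/f ≈ 15 × 143 × 8.30103 ≈ 17805.71 mg.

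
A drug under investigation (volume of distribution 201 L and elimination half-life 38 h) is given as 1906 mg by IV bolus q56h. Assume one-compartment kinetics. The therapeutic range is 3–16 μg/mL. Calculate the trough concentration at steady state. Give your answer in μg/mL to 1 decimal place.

5.3 μg/mL

τ/t½ = 56/38 ≈ 1.4737, so fraction remaining f = (1/2)^(56/38) ≈ 0.3601.
Accumulation ratio R = 1/(1 − f) ≈ 1/0.6399 ≈ 1.5627.
Single-dose peak C₀ = D/Vd = 1906/201 ≈ 9.483 μg/mL.
Steady-state peak Cmax,ss = C₀·R ≈ 9.483 × 1.5627 ≈ 14.819 μg/mL.
Steady-state trough Cmin,ss = Cmax,ss·f ≈ 14.819 × 0.3601 ≈ 5.336 μg/mL.
Trough 5.3 μg/mL vs MEC 3 μg/mL: adequate.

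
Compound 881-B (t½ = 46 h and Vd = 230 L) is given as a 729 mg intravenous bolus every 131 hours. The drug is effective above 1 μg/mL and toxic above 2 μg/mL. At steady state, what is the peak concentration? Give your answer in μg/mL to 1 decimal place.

3.7 μg/mL

k = ln2/t½ = ln2/46 ≈ 0.015068 h⁻¹; fraction remaining f = e^(−kτ) = e^(−0.015068×131) ≈ 0.1389.
At steady state, accumulation factor R = 1/(1 − e^(−kτ)) ≈ 1.1613.
Each bolus raises the concentration by D/Vd = 729/230 ≈ 3.170 μg/mL.
Cmax,ss = C₀/(1 − f) ≈ 3.170/0.8611 ≈ 3.681 μg/mL.
Peak 3.7 μg/mL vs MTC 2 μg/mL: exceeds toxic threshold.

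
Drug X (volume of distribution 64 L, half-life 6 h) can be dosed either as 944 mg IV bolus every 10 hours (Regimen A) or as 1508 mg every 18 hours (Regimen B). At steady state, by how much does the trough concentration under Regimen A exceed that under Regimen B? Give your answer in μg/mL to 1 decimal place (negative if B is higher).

3.4 μg/mL

Regimen A: f = (1/2)^(10/6) ≈ 0.3150; Cmin,ss = (944/64)·f/(1−f) ≈ 6.783 μg/mL.
Regimen B: f = (1/2)^(18/6) ≈ 0.1250; Cmin,ss = (1508/64)·f/(1−f) ≈ 3.366 μg/mL.
Difference ≈ 6.783 − 3.366 ≈ 3.417 μg/mL.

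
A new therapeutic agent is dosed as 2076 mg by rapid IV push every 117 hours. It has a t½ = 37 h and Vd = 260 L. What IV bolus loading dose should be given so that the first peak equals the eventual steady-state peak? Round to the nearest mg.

f = (1/2)^(117/37) ≈ 0.111711; accumulation ratio R = 1/(1−f) ≈ 1.12576.
Loading dose to hit Cmax,ss on first dose: D_load = D_maint·R ≈ 2076 × 1.12576 ≈ 2337.08 mg.

2337 mg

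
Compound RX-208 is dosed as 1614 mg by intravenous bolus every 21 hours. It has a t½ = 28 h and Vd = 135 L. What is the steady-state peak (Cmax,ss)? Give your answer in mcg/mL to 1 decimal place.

Over one 21-h interval, 21/28 ≈ 0.75 half-lives elapse, leaving f ≈ 0.5946 of each dose.
Accumulation ratio R = 1/(1 − f) ≈ 1/0.4054 ≈ 2.4667.
Each bolus raises the concentration by D/Vd = 1614/135 ≈ 11.956 mcg/mL.
Steady-state peak Cmax,ss = C₀·R ≈ 11.956 × 2.4667 ≈ 29.492 mcg/mL.

29.5 mcg/mL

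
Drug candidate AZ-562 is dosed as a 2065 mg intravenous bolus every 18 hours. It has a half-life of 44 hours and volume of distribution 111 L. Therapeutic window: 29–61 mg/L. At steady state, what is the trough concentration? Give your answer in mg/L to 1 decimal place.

τ/t½ = 18/44 ≈ 0.40909, so fraction remaining f = (1/2)^(18/44) ≈ 0.7531.
Single-dose peak C₀ = D/Vd = 2065/111 ≈ 18.604 mg/L.
Steady-state trough Cmin,ss = C₀·f/(1−f) ≈ 18.604 × 0.7531/0.2469 ≈ 56.746 mg/L.
Trough 56.7 mg/L vs MEC 29 mg/L: adequate.

56.7 mg/L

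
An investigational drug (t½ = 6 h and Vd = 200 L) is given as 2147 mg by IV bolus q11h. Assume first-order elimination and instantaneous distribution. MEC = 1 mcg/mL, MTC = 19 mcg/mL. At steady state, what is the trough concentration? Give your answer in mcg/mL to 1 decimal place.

4.2 mcg/mL

k = ln2/t½ = ln2/6 ≈ 0.115525 h⁻¹; fraction remaining f = e^(−kτ) = e^(−0.115525×11) ≈ 0.2806.
Single-dose peak C₀ = D/Vd = 2147/200 ≈ 10.735 mcg/mL.
Steady-state trough Cmin,ss = C₀·f/(1−f) ≈ 10.735 × 0.2806/0.7194 ≈ 4.187 mcg/mL.
Trough 4.2 mcg/mL vs MEC 1 mcg/mL: adequate.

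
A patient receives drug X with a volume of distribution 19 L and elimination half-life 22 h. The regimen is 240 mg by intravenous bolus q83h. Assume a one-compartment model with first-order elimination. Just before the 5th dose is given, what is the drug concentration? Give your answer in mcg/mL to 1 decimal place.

f = (1/2)^(τ/t½) = (1/2)^(83/22) ≈ 0.0732.
C₀ = D/Vd = 240/19 ≈ 12.632 mcg/mL.
Before the 5th dose, 4 doses have been given. Superposition: Cmin = C₀·(f + f² + … + f^4).
≈ 12.632 × (0.0732 + 0.0054 + 0.0004 + 0.0000) ≈ 12.632 × 0.0790 ≈ 0.998 mcg/mL.

1.0 mcg/mL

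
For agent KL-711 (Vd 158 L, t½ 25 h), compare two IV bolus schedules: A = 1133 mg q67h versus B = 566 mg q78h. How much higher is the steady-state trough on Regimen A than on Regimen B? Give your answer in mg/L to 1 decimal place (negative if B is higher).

Regimen A: f = (1/2)^(67/25) ≈ 0.1560; Cmin,ss = (1133/158)·f/(1−f) ≈ 1.325 mg/L.
Regimen B: f = (1/2)^(78/25) ≈ 0.1150; Cmin,ss = (566/158)·f/(1−f) ≈ 0.465 mg/L.
Difference ≈ 1.325 − 0.465 ≈ 0.860 mg/L.

0.9 mg/L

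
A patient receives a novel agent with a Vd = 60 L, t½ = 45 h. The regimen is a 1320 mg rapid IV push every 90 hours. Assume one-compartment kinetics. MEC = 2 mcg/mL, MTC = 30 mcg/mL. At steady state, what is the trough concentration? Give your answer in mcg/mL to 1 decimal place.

7.3 mcg/mL

The dosing interval is 2 half-lives, so f = 2^(−2) = 0.25.
At steady state, R = 1/(1 − 0.25) = 4/3.
Single-dose peak C₀ = D/Vd = 1320/60 = 22 mcg/mL.
Steady-state peak Cmax,ss = C₀·R = 22 × 4/3 ≈ 29.333 mcg/mL.
Steady-state trough Cmin,ss = Cmax,ss·f ≈ 29.333 × 0.25 ≈ 7.333 mcg/mL.
Trough 7.3 mcg/mL vs MEC 2 mcg/mL: adequate.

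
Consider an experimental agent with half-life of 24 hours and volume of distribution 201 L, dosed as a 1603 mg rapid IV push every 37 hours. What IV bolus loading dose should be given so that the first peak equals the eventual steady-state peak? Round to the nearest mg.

f = (1/2)^(37/24) ≈ 0.343488; accumulation ratio R = 1/(1−f) ≈ 1.52320.
Loading dose to hit Cmax,ss on first dose: D_load = D_maint·R ≈ 1603 × 1.52320 ≈ 2441.69 mg.

2442 mg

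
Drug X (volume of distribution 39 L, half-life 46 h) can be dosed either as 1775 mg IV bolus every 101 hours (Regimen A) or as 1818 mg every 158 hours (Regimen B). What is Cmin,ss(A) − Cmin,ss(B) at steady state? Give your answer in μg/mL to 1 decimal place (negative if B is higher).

Regimen A: f = (1/2)^(101/46) ≈ 0.2183; Cmin,ss = (1775/39)·f/(1−f) ≈ 12.710 μg/mL.
Regimen B: f = (1/2)^(158/46) ≈ 0.0925; Cmin,ss = (1818/39)·f/(1−f) ≈ 4.751 μg/mL.
Difference ≈ 12.710 − 4.751 ≈ 7.959 μg/mL.

8.0 μg/mL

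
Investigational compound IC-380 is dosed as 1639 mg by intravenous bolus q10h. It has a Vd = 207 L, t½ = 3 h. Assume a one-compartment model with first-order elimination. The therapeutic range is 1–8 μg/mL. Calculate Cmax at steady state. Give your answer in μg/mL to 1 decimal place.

8.8 μg/mL

k = ln2/t½ = ln2/3 ≈ 0.231049 h⁻¹; fraction remaining f = e^(−kτ) = e^(−0.231049×10) ≈ 0.0992.
Accumulation ratio R = 1/(1 − f) ≈ 1/0.9008 ≈ 1.1101.
Single-dose peak C₀ = D/Vd = 1639/207 ≈ 7.918 μg/mL.
Steady-state peak Cmax,ss = C₀·R ≈ 7.918 × 1.1101 ≈ 8.790 μg/mL.
Peak 8.8 μg/mL vs MTC 8 μg/mL: exceeds toxic threshold.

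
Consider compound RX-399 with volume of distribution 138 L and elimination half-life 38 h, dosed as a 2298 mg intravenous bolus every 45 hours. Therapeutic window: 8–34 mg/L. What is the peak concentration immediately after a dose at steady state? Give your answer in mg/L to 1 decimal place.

Over one 45-h interval, 45/38 ≈ 1.1842 half-lives elapse, leaving f ≈ 0.4401 of each dose.
Accumulation ratio R = 1/(1 − f) ≈ 1/0.5599 ≈ 1.7860.
Each bolus raises the concentration by D/Vd = 2298/138 ≈ 16.652 mg/L.
Steady-state peak Cmax,ss = C₀·R ≈ 16.652 × 1.7860 ≈ 29.740 mg/L.
Peak 29.7 mg/L vs MTC 34 mg/L: below toxic threshold.

29.7 mg/L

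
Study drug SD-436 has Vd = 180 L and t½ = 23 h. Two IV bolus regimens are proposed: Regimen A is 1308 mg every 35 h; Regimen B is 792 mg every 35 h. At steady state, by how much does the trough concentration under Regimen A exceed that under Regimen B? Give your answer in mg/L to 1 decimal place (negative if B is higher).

Regimen A: f = (1/2)^(35/23) ≈ 0.3483; Cmin,ss = (1308/180)·f/(1−f) ≈ 3.884 mg/L.
Regimen B: f = (1/2)^(35/23) ≈ 0.3483; Cmin,ss = (792/180)·f/(1−f) ≈ 2.352 mg/L.
Difference ≈ 3.884 − 2.352 ≈ 1.532 mg/L.

1.5 mg/L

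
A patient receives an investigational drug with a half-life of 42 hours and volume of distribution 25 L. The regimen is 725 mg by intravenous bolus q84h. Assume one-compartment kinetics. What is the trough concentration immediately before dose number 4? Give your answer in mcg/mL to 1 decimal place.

f = (1/2)^(τ/t½) = (1/2)^(84/42) ≈ 0.2500.
C₀ = D/Vd = 725/25 ≈ 29.000 mcg/mL.
Before the 4th dose, 3 doses have been given. Superposition: Cmin = C₀·(f + f² + … + f^3).
≈ 29.000 × (0.2500 + 0.0625 + 0.0156) ≈ 29.000 × 0.3281 ≈ 9.515 mcg/mL.

9.5 mcg/mL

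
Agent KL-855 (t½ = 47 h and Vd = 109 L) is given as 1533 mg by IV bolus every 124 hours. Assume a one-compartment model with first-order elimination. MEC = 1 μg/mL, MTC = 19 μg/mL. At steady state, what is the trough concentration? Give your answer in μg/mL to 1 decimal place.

Over one 124-h interval, 124/47 ≈ 2.6383 half-lives elapse, leaving f ≈ 0.1606 of each dose.
Accumulation ratio R = 1/(1 − f) ≈ 1/0.8394 ≈ 1.1913.
Single-dose peak C₀ = D/Vd = 1533/109 ≈ 14.064 μg/mL.
Steady-state peak Cmax,ss = C₀·R ≈ 14.064 × 1.1913 ≈ 16.754 μg/mL.
One interval later, Cmin,ss = Cmax,ss·e^(−kτ) ≈ 16.754 × 0.1606 ≈ 2.691 μg/mL.
Trough 2.7 μg/mL vs MEC 1 μg/mL: adequate.

2.7 μg/mL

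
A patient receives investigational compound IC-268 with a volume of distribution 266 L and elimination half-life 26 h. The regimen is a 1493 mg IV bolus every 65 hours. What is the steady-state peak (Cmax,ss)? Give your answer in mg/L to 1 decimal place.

τ/t½ = 65/26 ≈ 2.5, so fraction remaining f = (1/2)^(65/26) ≈ 0.1768.
At steady state, accumulation factor R = 1/(1 − e^(−kτ)) ≈ 1.2148.
Each bolus raises the concentration by D/Vd = 1493/266 ≈ 5.613 mg/L.
Cmax,ss = C₀/(1 − f) ≈ 5.613/0.8232 ≈ 6.819 mg/L.

6.8 mg/L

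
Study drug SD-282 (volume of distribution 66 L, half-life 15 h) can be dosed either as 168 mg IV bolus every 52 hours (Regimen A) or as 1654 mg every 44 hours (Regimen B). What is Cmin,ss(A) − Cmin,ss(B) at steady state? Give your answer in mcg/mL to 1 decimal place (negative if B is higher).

-3.5 mcg/mL

Regimen A: f = (1/2)^(52/15) ≈ 0.0905; Cmin,ss = (168/66)·f/(1−f) ≈ 0.253 mcg/mL.
Regimen B: f = (1/2)^(44/15) ≈ 0.1309; Cmin,ss = (1654/66)·f/(1−f) ≈ 3.775 mcg/mL.
Difference ≈ 0.253 − 3.775 ≈ -3.522 mcg/mL.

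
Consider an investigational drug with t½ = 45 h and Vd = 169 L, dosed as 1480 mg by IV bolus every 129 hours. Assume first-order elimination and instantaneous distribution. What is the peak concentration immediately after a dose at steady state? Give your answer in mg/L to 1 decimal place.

10.1 mg/L

τ/t½ = 129/45 ≈ 2.8667, so fraction remaining f = (1/2)^(129/45) ≈ 0.1371.
At steady state, accumulation factor R = 1/(1 − e^(−kτ)) ≈ 1.1589.
Single-dose peak C₀ = D/Vd = 1480/169 ≈ 8.757 mg/L.
Steady-state peak Cmax,ss = C₀·R ≈ 8.757 × 1.1589 ≈ 10.148 mg/L.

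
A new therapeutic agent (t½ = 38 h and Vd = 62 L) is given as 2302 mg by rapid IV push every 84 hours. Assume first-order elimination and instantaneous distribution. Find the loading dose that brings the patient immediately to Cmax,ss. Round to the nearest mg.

f = (1/2)^(84/38) ≈ 0.216055; accumulation ratio R = 1/(1−f) ≈ 1.27560.
Loading dose to hit Cmax,ss on first dose: D_load = D_maint·R ≈ 2302 × 1.27560 ≈ 2936.43 mg.

2936 mg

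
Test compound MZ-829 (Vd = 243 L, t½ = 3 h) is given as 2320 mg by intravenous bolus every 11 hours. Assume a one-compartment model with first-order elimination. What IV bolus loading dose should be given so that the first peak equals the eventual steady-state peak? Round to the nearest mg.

f = (1/2)^(11/3) ≈ 0.078745; accumulation ratio R = 1/(1−f) ≈ 1.08548.
Loading dose to hit Cmax,ss on first dose: D_load = D_maint·R ≈ 2320 × 1.08548 ≈ 2518.31 mg.

2518 mg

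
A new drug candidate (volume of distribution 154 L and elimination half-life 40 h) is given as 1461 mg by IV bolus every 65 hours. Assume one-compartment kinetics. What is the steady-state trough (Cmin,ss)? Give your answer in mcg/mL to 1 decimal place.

Over one 65-h interval, 65/40 ≈ 1.625 half-lives elapse, leaving f ≈ 0.3242 of each dose.
Single-dose peak C₀ = D/Vd = 1461/154 ≈ 9.487 mcg/mL.
Steady-state trough Cmin,ss = C₀·f/(1−f) ≈ 9.487 × 0.3242/0.6758 ≈ 4.551 mcg/mL.

4.6 mcg/mL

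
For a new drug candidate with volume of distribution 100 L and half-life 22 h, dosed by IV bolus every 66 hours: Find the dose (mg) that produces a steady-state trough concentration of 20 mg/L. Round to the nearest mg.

τ/t½ = 66/22 ≈ 3, so f = (1/2)^(66/22) ≈ 0.125000.
Cmin,ss = (D/Vd)·f/(1−f), so D = Cmin,ss·Vd·(1−f)/f.
D = 20 × 100 × (1−f)/f ≈ 20 × 100 × 7.00000 ≈ 14000.00 mg.

14000 mg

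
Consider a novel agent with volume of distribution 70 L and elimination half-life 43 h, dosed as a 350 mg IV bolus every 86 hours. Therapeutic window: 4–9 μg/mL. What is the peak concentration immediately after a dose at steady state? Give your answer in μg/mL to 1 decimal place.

The dosing interval is 2 half-lives, so f = 2^(−2) = 0.25.
Accumulation ratio R = 1/(1 − f) = 1/0.75 = 4/3.
Single-dose peak C₀ = D/Vd = 350/70 = 5 μg/mL.
Steady-state peak Cmax,ss = C₀·R = 5 × 4/3 ≈ 6.667 μg/mL.
Peak 6.7 μg/mL vs MTC 9 μg/mL: below toxic threshold.

6.7 μg/mL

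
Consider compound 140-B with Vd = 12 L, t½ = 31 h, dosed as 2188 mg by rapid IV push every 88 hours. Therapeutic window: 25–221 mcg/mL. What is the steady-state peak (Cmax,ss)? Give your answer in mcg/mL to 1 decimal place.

212.0 mcg/mL

τ/t½ = 88/31 ≈ 2.8387, so fraction remaining f = (1/2)^(88/31) ≈ 0.1398.
At steady state, accumulation factor R = 1/(1 − e^(−kτ)) ≈ 1.1625.
Each bolus raises the concentration by D/Vd = 2188/12 ≈ 182.333 mcg/mL.
Cmax,ss = C₀/(1 − f) ≈ 182.333/0.8602 ≈ 211.966 mcg/mL.
Peak 212.0 mcg/mL vs MTC 221 mcg/mL: below toxic threshold.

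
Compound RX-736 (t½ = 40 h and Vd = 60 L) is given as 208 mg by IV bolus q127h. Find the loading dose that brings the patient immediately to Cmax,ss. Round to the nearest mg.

f = (1/2)^(127/40) ≈ 0.110721; accumulation ratio R = 1/(1−f) ≈ 1.12451.
Loading dose to hit Cmax,ss on first dose: D_load = D_maint·R ≈ 208 × 1.12451 ≈ 233.90 mg.

234 mg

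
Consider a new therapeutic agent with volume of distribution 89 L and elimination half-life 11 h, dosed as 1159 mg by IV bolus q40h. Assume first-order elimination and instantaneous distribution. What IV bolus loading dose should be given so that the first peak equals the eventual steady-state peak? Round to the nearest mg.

1260 mg

f = (1/2)^(40/11) ≈ 0.080417; accumulation ratio R = 1/(1−f) ≈ 1.08745.
Loading dose to hit Cmax,ss on first dose: D_load = D_maint·R ≈ 1159 × 1.08745 ≈ 1260.35 mg.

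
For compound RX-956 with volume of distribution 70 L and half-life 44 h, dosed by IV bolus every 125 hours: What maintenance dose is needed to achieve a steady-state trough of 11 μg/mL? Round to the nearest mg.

τ/t½ = 125/44 ≈ 2.8409, so f = (1/2)^(125/44) ≈ 0.139573.
Cmin,ss = (D/Vd)·f/(1−f), so D = Cmin,ss·Vd·(1−f)/f.
D = 11 × 70 × (1−f)/f ≈ 11 × 70 × 6.16471 ≈ 4746.83 mg.

4747 mg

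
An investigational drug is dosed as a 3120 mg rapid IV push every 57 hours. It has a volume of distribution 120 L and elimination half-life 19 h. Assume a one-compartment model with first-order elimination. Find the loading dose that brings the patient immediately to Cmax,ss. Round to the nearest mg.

f = (1/2)^(57/19) ≈ 0.125000; accumulation ratio R = 1/(1−f) ≈ 1.14286.
Loading dose to hit Cmax,ss on first dose: D_load = D_maint·R ≈ 3120 × 1.14286 ≈ 3565.72 mg.

3566 mg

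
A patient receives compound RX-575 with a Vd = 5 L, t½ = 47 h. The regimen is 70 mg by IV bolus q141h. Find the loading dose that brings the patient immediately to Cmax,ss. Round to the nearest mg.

80 mg

f = (1/2)^(141/47) ≈ 0.125000; accumulation ratio R = 1/(1−f) ≈ 1.14286.
Loading dose to hit Cmax,ss on first dose: D_load = D_maint·R ≈ 70 × 1.14286 ≈ 80.00 mg.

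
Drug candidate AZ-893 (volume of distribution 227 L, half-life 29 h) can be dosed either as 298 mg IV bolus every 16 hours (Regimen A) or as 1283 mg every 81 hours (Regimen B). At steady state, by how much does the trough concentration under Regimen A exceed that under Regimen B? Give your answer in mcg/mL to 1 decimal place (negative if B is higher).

1.9 mcg/mL

Regimen A: f = (1/2)^(16/29) ≈ 0.6822; Cmin,ss = (298/227)·f/(1−f) ≈ 2.818 mcg/mL.
Regimen B: f = (1/2)^(81/29) ≈ 0.1443; Cmin,ss = (1283/227)·f/(1−f) ≈ 0.953 mcg/mL.
Difference ≈ 2.818 − 0.953 ≈ 1.865 mcg/mL.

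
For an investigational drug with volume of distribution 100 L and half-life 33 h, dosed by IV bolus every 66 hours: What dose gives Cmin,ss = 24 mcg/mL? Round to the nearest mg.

7200 mg

τ/t½ = 66/33 ≈ 2, so f = (1/2)^(66/33) ≈ 0.250000.
Cmin,ss = (D/Vd)·f/(1−f), so D = Cmin,ss·Vd·(1−f)/f.
D = 24 × 100 × (1−f)/f ≈ 24 × 100 × 3.00000 ≈ 7200.00 mg.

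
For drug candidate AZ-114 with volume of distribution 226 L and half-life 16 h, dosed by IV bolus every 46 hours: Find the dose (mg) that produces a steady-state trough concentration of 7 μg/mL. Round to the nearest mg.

τ/t½ = 46/16 ≈ 2.875, so f = (1/2)^(46/16) ≈ 0.136313.
Cmin,ss = (D/Vd)·f/(1−f), so D = Cmin,ss·Vd·(1−f)/f.
D = 7 × 226 × (1−f)/f ≈ 7 × 226 × 6.33606 ≈ 10023.65 mg.

10024 mg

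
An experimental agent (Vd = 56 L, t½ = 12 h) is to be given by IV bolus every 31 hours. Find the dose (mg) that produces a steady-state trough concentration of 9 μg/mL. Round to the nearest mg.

τ/t½ = 31/12 ≈ 2.5833, so f = (1/2)^(31/12) ≈ 0.166855.
Cmin,ss = (D/Vd)·f/(1−f), so D = Cmin,ss·Vd·(1−f)/f.
D = 9 × 56 × (1−f)/f ≈ 9 × 56 × 4.99323 ≈ 2516.59 mg.

2517 mg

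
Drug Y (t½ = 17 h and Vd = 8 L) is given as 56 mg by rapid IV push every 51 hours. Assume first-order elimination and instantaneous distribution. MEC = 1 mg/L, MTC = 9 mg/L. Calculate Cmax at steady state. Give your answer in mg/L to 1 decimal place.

The dosing interval is 3 half-lives, so f = 2^(−3) = 0.125.
At steady state, R = 1/(1 − 0.125) = 8/7.
Single-dose peak C₀ = D/Vd = 56/8 = 7 mg/L.
Steady-state peak Cmax,ss = C₀·R = 7 × 8/7 ≈ 8.000 mg/L.
Peak 8.0 mg/L vs MTC 9 mg/L: below toxic threshold.

8.0 mg/L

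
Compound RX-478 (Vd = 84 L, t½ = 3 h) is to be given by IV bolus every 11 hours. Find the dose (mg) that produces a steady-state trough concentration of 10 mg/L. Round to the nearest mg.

τ/t½ = 11/3 ≈ 3.6667, so f = (1/2)^(11/3) ≈ 0.078745.
Cmin,ss = (D/Vd)·f/(1−f), so D = Cmin,ss·Vd·(1−f)/f.
D = 10 × 84 × (1−f)/f ≈ 10 × 84 × 11.69922 ≈ 9827.34 mg.

9827 mg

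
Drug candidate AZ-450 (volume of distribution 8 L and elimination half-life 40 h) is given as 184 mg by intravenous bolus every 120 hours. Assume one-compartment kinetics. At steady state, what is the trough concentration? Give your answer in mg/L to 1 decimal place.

The dosing interval is 3 half-lives, so f = 2^(−3) = 0.125.
Accumulation ratio R = 1/(1 − f) = 1/0.875 = 8/7.
Single-dose peak C₀ = D/Vd = 184/8 = 23 mg/L.
Steady-state peak Cmax,ss = C₀·R = 23 × 8/7 ≈ 26.286 mg/L.
Steady-state trough Cmin,ss = Cmax,ss·f ≈ 26.286 × 0.125 ≈ 3.286 mg/L.

3.3 mg/L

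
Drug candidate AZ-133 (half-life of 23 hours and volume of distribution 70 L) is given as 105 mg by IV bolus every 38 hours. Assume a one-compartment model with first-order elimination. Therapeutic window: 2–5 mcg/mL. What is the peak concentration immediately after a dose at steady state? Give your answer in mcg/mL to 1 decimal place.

2.2 mcg/mL

τ/t½ = 38/23 ≈ 1.6522, so fraction remaining f = (1/2)^(38/23) ≈ 0.3182.
Accumulation ratio R = 1/(1 − f) ≈ 1/0.6818 ≈ 1.4667.
Single-dose peak C₀ = D/Vd = 105/70 ≈ 1.500 mcg/mL.
Steady-state peak Cmax,ss = C₀·R ≈ 1.500 × 1.4667 ≈ 2.200 mcg/mL.
Peak 2.2 mcg/mL vs MTC 5 mcg/mL: below toxic threshold.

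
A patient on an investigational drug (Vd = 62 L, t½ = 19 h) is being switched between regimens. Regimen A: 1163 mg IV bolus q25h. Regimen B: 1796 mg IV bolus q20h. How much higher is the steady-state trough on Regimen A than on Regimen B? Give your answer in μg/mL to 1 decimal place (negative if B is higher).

-14.4 μg/mL

Regimen A: f = (1/2)^(25/19) ≈ 0.4017; Cmin,ss = (1163/62)·f/(1−f) ≈ 12.594 μg/mL.
Regimen B: f = (1/2)^(20/19) ≈ 0.4821; Cmin,ss = (1796/62)·f/(1−f) ≈ 26.965 μg/mL.
Difference ≈ 12.594 − 26.965 ≈ -14.371 μg/mL.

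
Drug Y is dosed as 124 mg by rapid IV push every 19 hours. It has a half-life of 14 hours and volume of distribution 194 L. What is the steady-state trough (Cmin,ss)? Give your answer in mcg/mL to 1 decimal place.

0.4 mcg/mL

Over one 19-h interval, 19/14 ≈ 1.3571 half-lives elapse, leaving f ≈ 0.3904 of each dose.
Single-dose peak C₀ = D/Vd = 124/194 ≈ 0.639 mcg/mL.
Steady-state trough Cmin,ss = C₀·f/(1−f) ≈ 0.639 × 0.3904/0.6096 ≈ 0.409 mcg/mL.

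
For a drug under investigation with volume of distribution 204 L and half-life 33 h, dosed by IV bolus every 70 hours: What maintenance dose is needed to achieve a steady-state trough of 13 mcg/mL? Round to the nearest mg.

8886 mg

τ/t½ = 70/33 ≈ 2.1212, so f = (1/2)^(70/33) ≈ 0.229854.
Cmin,ss = (D/Vd)·f/(1−f), so D = Cmin,ss·Vd·(1−f)/f.
D = 13 × 204 × (1−f)/f ≈ 13 × 204 × 3.35059 ≈ 8885.76 mg.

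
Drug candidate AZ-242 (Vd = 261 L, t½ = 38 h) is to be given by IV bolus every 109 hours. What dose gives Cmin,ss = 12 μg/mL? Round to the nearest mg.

τ/t½ = 109/38 ≈ 2.8684, so f = (1/2)^(109/38) ≈ 0.136936.
Cmin,ss = (D/Vd)·f/(1−f), so D = Cmin,ss·Vd·(1−f)/f.
D = 12 × 261 × (1−f)/f ≈ 12 × 261 × 6.30268 ≈ 19739.99 mg.

19740 mg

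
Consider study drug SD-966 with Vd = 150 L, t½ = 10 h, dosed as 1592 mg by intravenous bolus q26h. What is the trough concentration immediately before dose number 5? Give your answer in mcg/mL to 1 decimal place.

f = (1/2)^(τ/t½) = (1/2)^(26/10) ≈ 0.1649.
C₀ = D/Vd = 1592/150 ≈ 10.613 mcg/mL.
Before the 5th dose, 4 doses have been given. Superposition: Cmin = C₀·(f + f² + … + f^4).
≈ 10.613 × (0.1649 + 0.0272 + 0.0045 + 0.0007) ≈ 10.613 × 0.1973 ≈ 2.094 mcg/mL.

2.1 mcg/mL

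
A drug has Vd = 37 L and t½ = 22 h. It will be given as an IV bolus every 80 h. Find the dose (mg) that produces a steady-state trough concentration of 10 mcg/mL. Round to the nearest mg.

4231 mg

τ/t½ = 80/22 ≈ 3.6364, so f = (1/2)^(80/22) ≈ 0.080417.
Cmin,ss = (D/Vd)·f/(1−f), so D = Cmin,ss·Vd·(1−f)/f.
D = 10 × 37 × (1−f)/f ≈ 10 × 37 × 11.43518 ≈ 4231.02 mg.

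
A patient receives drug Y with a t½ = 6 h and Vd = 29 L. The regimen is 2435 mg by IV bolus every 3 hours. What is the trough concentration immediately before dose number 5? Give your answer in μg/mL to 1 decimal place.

f = (1/2)^(τ/t½) = (1/2)^(3/6) ≈ 0.7071.
C₀ = D/Vd = 2435/29 ≈ 83.966 μg/mL.
Before the 5th dose, 4 doses have been given. Superposition: Cmin = C₀·(f + f² + … + f^4).
≈ 83.966 × (0.7071 + 0.5000 + 0.3535 + 0.2500) ≈ 83.966 × 1.8106 ≈ 152.029 μg/mL.

152.0 μg/mL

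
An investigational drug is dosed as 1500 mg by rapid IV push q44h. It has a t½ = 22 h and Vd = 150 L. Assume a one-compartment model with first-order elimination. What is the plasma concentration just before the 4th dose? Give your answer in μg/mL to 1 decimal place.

3.3 μg/mL

f = (1/2)^(τ/t½) = (1/2)^(44/22) ≈ 0.2500.
C₀ = D/Vd = 1500/150 ≈ 10.000 μg/mL.
Before the 4th dose, 3 doses have been given. Superposition: Cmin = C₀·(f + f² + … + f^3).
≈ 10.000 × (0.2500 + 0.0625 + 0.0156) ≈ 10.000 × 0.3281 ≈ 3.281 μg/mL.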